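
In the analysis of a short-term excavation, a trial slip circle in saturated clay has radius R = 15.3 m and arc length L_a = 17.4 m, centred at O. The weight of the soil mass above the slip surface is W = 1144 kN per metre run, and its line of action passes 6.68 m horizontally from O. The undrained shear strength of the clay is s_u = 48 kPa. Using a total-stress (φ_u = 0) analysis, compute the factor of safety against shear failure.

FS = 1.67

Taking moments about the centre O, the resisting moment is provided by the undrained shear strength acting along the arc:
M_R = s_u·L_a·R = 48·17.40·15.3 = 12778.6 kN·m/m
M_D = W·d = 1144·6.68 = 7641.9 kN·m/m
FS = M_R / M_D = 12778.6 / 7641.9 = 1.672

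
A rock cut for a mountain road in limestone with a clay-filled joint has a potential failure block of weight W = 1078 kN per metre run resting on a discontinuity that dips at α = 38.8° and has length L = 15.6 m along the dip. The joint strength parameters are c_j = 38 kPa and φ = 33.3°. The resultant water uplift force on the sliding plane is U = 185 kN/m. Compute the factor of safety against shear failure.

Resolving the block weight along and normal to the plane and applying the Mohr–Coulomb strength on the joint:
N' = W cosα − U = 1078·cos38.8° − 185 = 655.1 kN/m
Driving force T = W sinα = 1078·sin38.8° = 675.5 kN/m
Resisting force R = c_j·L + N'·tanφ = 38·15.6 + 655.1·tan33.3° = 592.8 + 430.3 = 1023.1 kN/m
FS = R / T = 1023.1 / 675.5 = 1.515

FS = 1.51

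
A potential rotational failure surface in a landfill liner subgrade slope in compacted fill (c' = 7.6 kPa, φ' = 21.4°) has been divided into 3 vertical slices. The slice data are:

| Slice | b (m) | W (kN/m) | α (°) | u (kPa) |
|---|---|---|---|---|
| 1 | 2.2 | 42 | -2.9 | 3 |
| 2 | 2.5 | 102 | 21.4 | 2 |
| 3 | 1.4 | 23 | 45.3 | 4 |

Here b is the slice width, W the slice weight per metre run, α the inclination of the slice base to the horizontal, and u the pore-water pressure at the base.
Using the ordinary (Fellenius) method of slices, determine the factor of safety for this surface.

Ordinary method of slices: FS = Σ[c'·Δl_i + (W_i cosα_i − u_i·Δl_i)·tanφ'] / Σ W_i sinα_i, with Δl_i = b_i / cosα_i.
Slice 1: Δl = 2.2/cos(-2.9°) = 2.203 m; N'_1 = 42·cos(-2.9°) − 3·2.203 = 35.3; c'Δl = 16.74; W sinα = -2.1
Slice 2: Δl = 2.5/cos21.4° = 2.685 m; N'_2 = 102·cos21.4° − 2·2.685 = 89.6; c'Δl = 20.41; W sinα = 37.2
Slice 3: Δl = 1.4/cos45.3° = 1.990 m; N'_3 = 23·cos45.3° − 4·1.990 = 8.2; c'Δl = 15.13; W sinα = 16.3
Σc'Δl = 52.3 kN/m; ΣN' = 133.2 kN/m; ΣW sinα = 51.4 kN/m
Resisting = 52.3 + 133.2·tan21.4° = 52.3 + 52.2 = 104.5 kN/m
FS = 104.5 / 51.4 = 2.031

FS = 2.03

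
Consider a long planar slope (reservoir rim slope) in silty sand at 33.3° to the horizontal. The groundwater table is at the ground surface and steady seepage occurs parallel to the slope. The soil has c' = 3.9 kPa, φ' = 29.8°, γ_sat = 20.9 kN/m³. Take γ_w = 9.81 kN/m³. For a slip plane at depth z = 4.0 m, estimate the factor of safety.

With seepage parallel to the slope and the water table at the surface, the effective normal stress on the slip plane uses the buoyant unit weight γ' = γ_sat − γ_w while the driving shear stress uses γ_sat:
FS = [c' + γ' z cos²β tanφ'] / [γ_sat z sinβ cosβ]
γ' = 20.9 − 9.81 = 11.09 kN/m³
Numerator = 3.9 + 11.09·4.0·cos²33.3°·tan29.8° = 3.9 + 11.09·4.0·0.6986·0.5727 = 21.647 kPa
Denominator = 20.9·4.0·sin33.3°·cos33.3° = 20.9·4.0·0.5490·0.8358 = 38.362 kPa
FS = 21.647 / 38.362 = 0.564

FS = 0.56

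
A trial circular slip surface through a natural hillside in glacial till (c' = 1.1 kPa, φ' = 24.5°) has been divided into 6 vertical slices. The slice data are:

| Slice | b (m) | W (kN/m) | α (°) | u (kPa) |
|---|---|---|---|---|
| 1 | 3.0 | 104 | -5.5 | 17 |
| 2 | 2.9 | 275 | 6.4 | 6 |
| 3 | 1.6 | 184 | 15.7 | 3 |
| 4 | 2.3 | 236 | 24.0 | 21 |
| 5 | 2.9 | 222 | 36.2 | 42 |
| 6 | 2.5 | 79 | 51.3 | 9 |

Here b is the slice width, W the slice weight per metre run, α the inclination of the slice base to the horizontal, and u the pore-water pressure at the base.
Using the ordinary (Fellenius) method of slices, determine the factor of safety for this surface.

FS = 0.92

Ordinary method of slices: FS = Σ[c'·Δl_i + (W_i cosα_i − u_i·Δl_i)·tanφ'] / Σ W_i sinα_i, with Δl_i = b_i / cosα_i.
Slice 1: Δl = 3.0/cos(-5.5°) = 3.014 m; N'_1 = 104·cos(-5.5°) − 17·3.014 = 52.3; c'Δl = 3.32; W sinα = -10.0
Slice 2: Δl = 2.9/cos6.4° = 2.918 m; N'_2 = 275·cos6.4° − 6·2.918 = 255.8; c'Δl = 3.21; W sinα = 30.7
Slice 3: Δl = 1.6/cos15.7° = 1.662 m; N'_3 = 184·cos15.7° − 3·1.662 = 172.1; c'Δl = 1.83; W sinα = 49.8
Slice 4: Δl = 2.3/cos24.0° = 2.518 m; N'_4 = 236·cos24.0° − 21·2.518 = 162.7; c'Δl = 2.77; W sinα = 96.0
Slice 5: Δl = 2.9/cos36.2° = 3.594 m; N'_5 = 222·cos36.2° − 42·3.594 = 28.2; c'Δl = 3.95; W sinα = 131.1
Slice 6: Δl = 2.5/cos51.3° = 3.998 m; N'_6 = 79·cos51.3° − 9·3.998 = 13.4; c'Δl = 4.40; W sinα = 61.7
Σc'Δl = 19.5 kN/m; ΣN' = 684.6 kN/m; ΣW sinα = 359.2 kN/m
Resisting = 19.5 + 684.6·tan24.5° = 19.5 + 312.0 = 331.4 kN/m
FS = 331.4 / 359.2 = 0.923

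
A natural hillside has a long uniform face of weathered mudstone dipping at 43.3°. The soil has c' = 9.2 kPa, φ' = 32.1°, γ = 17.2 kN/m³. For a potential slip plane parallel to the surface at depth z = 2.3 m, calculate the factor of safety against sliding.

For an infinite slope with a slip plane parallel to the surface (no pore pressure): FS = [c' + γz cos²β tanφ'] / [γz sinβ cosβ].
γz = 17.2·2.3 = 39.56 kN/m²
Numerator = 9.2 + 39.56·cos²43.3°·tan32.1° = 9.2 + 39.56·0.5297·0.6273 = 22.344 kPa
Denominator = 39.56·sin43.3°·cos43.3° = 39.56·0.6858·0.7278 = 19.745 kPa
FS = 22.344 / 19.745 = 1.132

FS = 1.13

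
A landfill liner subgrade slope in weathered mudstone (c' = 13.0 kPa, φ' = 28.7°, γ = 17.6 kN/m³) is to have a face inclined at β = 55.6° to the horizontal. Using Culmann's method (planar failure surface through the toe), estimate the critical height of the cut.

Culmann's analysis gives the critical failure plane at α_cr = (β + φ')/2 = (55.6 + 28.7)/2 = 42.1°, and the critical height
H_c = (4c'/γ) · sinβ cosφ' / [1 − cos(β − φ')]
    = (4·13.0/17.6) · sin55.6°·cos28.7° / [1 − cos(26.9°)]
    = 2.955 · 0.8251·0.8771 / [1 − 0.8918]
    = 2.955 · 0.7237 / 0.1082
    = 19.76 m

H_c = 19.76 m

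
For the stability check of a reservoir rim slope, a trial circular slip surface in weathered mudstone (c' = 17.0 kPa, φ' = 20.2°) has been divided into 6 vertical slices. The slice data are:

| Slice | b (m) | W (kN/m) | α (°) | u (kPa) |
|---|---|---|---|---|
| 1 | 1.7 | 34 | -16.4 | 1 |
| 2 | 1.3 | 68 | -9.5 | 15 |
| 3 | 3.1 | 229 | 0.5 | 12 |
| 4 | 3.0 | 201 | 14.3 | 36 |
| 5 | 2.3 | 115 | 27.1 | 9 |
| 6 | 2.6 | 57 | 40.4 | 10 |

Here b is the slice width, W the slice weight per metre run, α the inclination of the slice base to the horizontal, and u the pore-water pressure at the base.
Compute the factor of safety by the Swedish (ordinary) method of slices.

FS = 3.51

Ordinary method of slices: FS = Σ[c'·Δl_i + (W_i cosα_i − u_i·Δl_i)·tanφ'] / Σ W_i sinα_i, with Δl_i = b_i / cosα_i.
Slice 1: Δl = 1.7/cos(-16.4°) = 1.772 m; N'_1 = 34·cos(-16.4°) − 1·1.772 = 30.8; c'Δl = 30.13; W sinα = -9.6
Slice 2: Δl = 1.3/cos(-9.5°) = 1.318 m; N'_2 = 68·cos(-9.5°) − 15·1.318 = 47.3; c'Δl = 22.41; W sinα = -11.2
Slice 3: Δl = 3.1/cos0.5° = 3.100 m; N'_3 = 229·cos0.5° − 12·3.100 = 191.8; c'Δl = 52.70; W sinα = 2.0
Slice 4: Δl = 3.0/cos14.3° = 3.096 m; N'_4 = 201·cos14.3° − 36·3.096 = 83.3; c'Δl = 52.63; W sinα = 49.6
Slice 5: Δl = 2.3/cos27.1° = 2.584 m; N'_5 = 115·cos27.1° − 9·2.584 = 79.1; c'Δl = 43.92; W sinα = 52.4
Slice 6: Δl = 2.6/cos40.4° = 3.414 m; N'_6 = 57·cos40.4° − 10·3.414 = 9.3; c'Δl = 58.04; W sinα = 36.9
Σc'Δl = 259.8 kN/m; ΣN' = 441.6 kN/m; ΣW sinα = 120.2 kN/m
Resisting = 259.8 + 441.6·tan20.2° = 259.8 + 162.5 = 422.3 kN/m
FS = 422.3 / 120.2 = 3.515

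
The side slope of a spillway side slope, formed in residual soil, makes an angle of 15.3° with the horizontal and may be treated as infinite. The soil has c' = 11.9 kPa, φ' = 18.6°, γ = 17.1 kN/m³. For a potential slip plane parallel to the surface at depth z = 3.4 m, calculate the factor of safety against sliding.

For an infinite slope with a slip plane parallel to the surface (no pore pressure): FS = [c' + γz cos²β tanφ'] / [γz sinβ cosβ].
γz = 17.1·3.4 = 58.14 kN/m²
Numerator = 11.9 + 58.14·cos²15.3°·tan18.6° = 11.9 + 58.14·0.9304·0.3365 = 30.104 kPa
Denominator = 58.14·sin15.3°·cos15.3° = 58.14·0.2639·0.9646 = 14.798 kPa
FS = 30.104 / 14.798 = 2.034

FS = 2.03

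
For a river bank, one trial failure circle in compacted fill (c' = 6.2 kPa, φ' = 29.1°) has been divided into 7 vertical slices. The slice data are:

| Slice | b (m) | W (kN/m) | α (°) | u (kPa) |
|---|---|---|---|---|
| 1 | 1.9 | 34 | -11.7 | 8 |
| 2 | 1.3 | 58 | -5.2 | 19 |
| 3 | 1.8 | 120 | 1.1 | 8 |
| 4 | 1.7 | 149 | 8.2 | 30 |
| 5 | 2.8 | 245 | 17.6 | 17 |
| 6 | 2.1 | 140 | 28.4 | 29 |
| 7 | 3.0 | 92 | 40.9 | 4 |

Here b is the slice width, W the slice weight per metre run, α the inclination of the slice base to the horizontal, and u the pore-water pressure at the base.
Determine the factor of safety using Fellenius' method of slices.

FS = 1.89

Ordinary method of slices: FS = Σ[c'·Δl_i + (W_i cosα_i − u_i·Δl_i)·tanφ'] / Σ W_i sinα_i, with Δl_i = b_i / cosα_i.
Slice 1: Δl = 1.9/cos(-11.7°) = 1.940 m; N'_1 = 34·cos(-11.7°) − 8·1.940 = 17.8; c'Δl = 12.03; W sinα = -6.9
Slice 2: Δl = 1.3/cos(-5.2°) = 1.305 m; N'_2 = 58·cos(-5.2°) − 19·1.305 = 33.0; c'Δl = 8.09; W sinα = -5.3
Slice 3: Δl = 1.8/cos1.1° = 1.800 m; N'_3 = 120·cos1.1° − 8·1.800 = 105.6; c'Δl = 11.16; W sinα = 2.3
Slice 4: Δl = 1.7/cos8.2° = 1.718 m; N'_4 = 149·cos8.2° − 30·1.718 = 95.9; c'Δl = 10.65; W sinα = 21.3
Slice 5: Δl = 2.8/cos17.6° = 2.938 m; N'_5 = 245·cos17.6° − 17·2.938 = 183.6; c'Δl = 18.21; W sinα = 74.1
Slice 6: Δl = 2.1/cos28.4° = 2.387 m; N'_6 = 140·cos28.4° − 29·2.387 = 53.9; c'Δl = 14.80; W sinα = 66.6
Slice 7: Δl = 3.0/cos40.9° = 3.969 m; N'_7 = 92·cos40.9° − 4·3.969 = 53.7; c'Δl = 24.61; W sinα = 60.2
Σc'Δl = 99.6 kN/m; ΣN' = 543.4 kN/m; ΣW sinα = 212.3 kN/m
Resisting = 99.6 + 543.4·tan29.1° = 99.6 + 302.5 = 402.0 kN/m
FS = 402.0 / 212.3 = 1.894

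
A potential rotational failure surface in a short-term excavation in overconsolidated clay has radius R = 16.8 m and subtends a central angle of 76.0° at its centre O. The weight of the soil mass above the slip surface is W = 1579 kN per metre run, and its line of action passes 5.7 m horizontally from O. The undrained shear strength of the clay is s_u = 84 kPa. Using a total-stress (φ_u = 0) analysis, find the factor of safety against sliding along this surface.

Taking moments about the centre O, the resisting moment is provided by the undrained shear strength acting along the arc:
Arc length L_a = R·θ = 16.8·(76.0°·π/180) = 16.8·1.3265 = 22.28 m
M_R = s_u·L_a·R = 84·22.28·16.8 = 31447.7 kN·m/m
M_D = W·d = 1579·5.7 = 9000.3 kN·m/m
FS = M_R / M_D = 31447.7 / 9000.3 = 3.494

FS = 3.49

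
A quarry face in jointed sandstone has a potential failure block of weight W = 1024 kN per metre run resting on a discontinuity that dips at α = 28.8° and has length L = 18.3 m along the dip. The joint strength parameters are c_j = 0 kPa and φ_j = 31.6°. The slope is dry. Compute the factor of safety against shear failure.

Resolving the block weight along and normal to the plane and applying the Mohr–Coulomb strength on the joint:
N' = W cosα = 1024·cos28.8° = 897.3 kN/m
Driving force T = W sinα = 1024·sin28.8° = 493.3 kN/m
Resisting force R = c_j·L + N'·tanφ_j = 0·18.3 + 897.3·tan31.6° = 0.0 + 552.0 = 552.0 kN/m
FS = R / T = 552.0 / 493.3 = 1.119

FS = 1.12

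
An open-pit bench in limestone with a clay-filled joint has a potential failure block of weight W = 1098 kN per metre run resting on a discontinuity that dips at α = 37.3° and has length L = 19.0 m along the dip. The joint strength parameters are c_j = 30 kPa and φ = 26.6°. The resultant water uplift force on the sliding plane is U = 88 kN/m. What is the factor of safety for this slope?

FS = 1.45

Resolving the block weight along and normal to the plane and applying the Mohr–Coulomb strength on the joint:
N' = W cosα − U = 1098·cos37.3° − 88 = 785.4 kN/m
Driving force T = W sinα = 1098·sin37.3° = 665.4 kN/m
Resisting force R = c_j·L + N'·tanφ = 30·19.0 + 785.4·tan26.6° = 570.0 + 393.3 = 963.3 kN/m
FS = R / T = 963.3 / 665.4 = 1.448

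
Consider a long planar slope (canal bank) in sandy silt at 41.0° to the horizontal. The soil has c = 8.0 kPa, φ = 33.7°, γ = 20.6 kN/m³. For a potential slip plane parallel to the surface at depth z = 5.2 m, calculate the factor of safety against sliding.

FS = 0.92

For an infinite slope with a slip plane parallel to the surface (no pore pressure): FS = [c + γz cos²β tanφ] / [γz sinβ cosβ].
γz = 20.6·5.2 = 107.12 kN/m²
Numerator = 8.0 + 107.12·cos²41.0°·tan33.7° = 8.0 + 107.12·0.5696·0.6669 = 48.691 kPa
Denominator = 107.12·sin41.0°·cos41.0° = 107.12·0.6561·0.7547 = 53.039 kPa
FS = 48.691 / 53.039 = 0.918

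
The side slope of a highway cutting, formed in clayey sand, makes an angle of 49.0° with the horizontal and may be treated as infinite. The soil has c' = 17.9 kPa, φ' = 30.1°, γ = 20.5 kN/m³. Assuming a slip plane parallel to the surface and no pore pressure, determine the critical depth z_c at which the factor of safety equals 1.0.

z_c = 3.55 m

Setting FS = 1.00 in FS = [c' + γz cos²β tanφ'] / [γz sinβ cosβ] and solving for z:
z = c' / [γ cosβ (FS·sinβ − cosβ·tanφ')]
  = 17.9 / [20.5·cos49.0°·(1.00·sin49.0° − cos49.0°·tan30.1°)]
  = 17.9 / [20.5·0.6561·(1.00·0.7547 − 0.6561·0.5797)]
  = 17.9 / 5.0355 = 3.555 m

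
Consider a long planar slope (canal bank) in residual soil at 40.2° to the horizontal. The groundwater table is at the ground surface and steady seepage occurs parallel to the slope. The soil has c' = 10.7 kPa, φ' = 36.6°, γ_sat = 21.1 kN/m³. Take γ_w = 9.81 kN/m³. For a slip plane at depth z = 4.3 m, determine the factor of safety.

With seepage parallel to the slope and the water table at the surface, the effective normal stress on the slip plane uses the buoyant unit weight γ' = γ_sat − γ_w while the driving shear stress uses γ_sat:
FS = [c' + γ' z cos²β tanφ'] / [γ_sat z sinβ cosβ]
γ' = 21.1 − 9.81 = 11.29 kN/m³
Numerator = 10.7 + 11.29·4.3·cos²40.2°·tan36.6° = 10.7 + 11.29·4.3·0.5834·0.7427 = 31.733 kPa
Denominator = 21.1·4.3·sin40.2°·cos40.2° = 21.1·4.3·0.6455·0.7638 = 44.730 kPa
FS = 31.733 / 44.730 = 0.709

FS = 0.71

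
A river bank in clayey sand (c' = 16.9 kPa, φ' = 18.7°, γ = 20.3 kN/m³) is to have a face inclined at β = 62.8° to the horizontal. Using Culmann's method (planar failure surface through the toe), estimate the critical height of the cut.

Culmann's analysis gives the critical failure plane at α_cr = (β + φ')/2 = (62.8 + 18.7)/2 = 40.8°, and the critical height
H_c = (4c'/γ) · sinβ cosφ' / [1 − cos(β − φ')]
    = (4·16.9/20.3) · sin62.8°·cos18.7° / [1 − cos(44.1°)]
    = 3.330 · 0.8894·0.9472 / [1 − 0.7181]
    = 3.330 · 0.8425 / 0.2819
    = 9.95 m

H_c = 9.95 m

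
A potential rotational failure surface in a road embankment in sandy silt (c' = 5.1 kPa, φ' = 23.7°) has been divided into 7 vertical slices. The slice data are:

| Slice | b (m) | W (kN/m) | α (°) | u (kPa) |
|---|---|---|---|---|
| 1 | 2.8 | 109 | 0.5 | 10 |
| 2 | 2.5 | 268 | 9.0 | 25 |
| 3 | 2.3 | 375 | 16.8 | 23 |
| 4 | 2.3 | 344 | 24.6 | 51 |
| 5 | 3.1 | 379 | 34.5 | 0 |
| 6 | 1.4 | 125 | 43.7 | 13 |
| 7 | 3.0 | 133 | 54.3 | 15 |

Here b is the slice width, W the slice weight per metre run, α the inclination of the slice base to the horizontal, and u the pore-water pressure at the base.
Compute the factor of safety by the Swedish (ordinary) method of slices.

Ordinary method of slices: FS = Σ[c'·Δl_i + (W_i cosα_i − u_i·Δl_i)·tanφ'] / Σ W_i sinα_i, with Δl_i = b_i / cosα_i.
Slice 1: Δl = 2.8/cos0.5° = 2.800 m; N'_1 = 109·cos0.5° − 10·2.800 = 81.0; c'Δl = 14.28; W sinα = 1.0
Slice 2: Δl = 2.5/cos9.0° = 2.531 m; N'_2 = 268·cos9.0° − 25·2.531 = 201.4; c'Δl = 12.91; W sinα = 41.9
Slice 3: Δl = 2.3/cos16.8° = 2.403 m; N'_3 = 375·cos16.8° − 23·2.403 = 303.7; c'Δl = 12.25; W sinα = 108.4
Slice 4: Δl = 2.3/cos24.6° = 2.530 m; N'_4 = 344·cos24.6° − 51·2.530 = 183.8; c'Δl = 12.90; W sinα = 143.2
Slice 5: Δl = 3.1/cos34.5° = 3.762 m; N'_5 = 379·cos34.5° − 0·3.762 = 312.3; c'Δl = 19.18; W sinα = 214.7
Slice 6: Δl = 1.4/cos43.7° = 1.936 m; N'_6 = 125·cos43.7° − 13·1.936 = 65.2; c'Δl = 9.88; W sinα = 86.4
Slice 7: Δl = 3.0/cos54.3° = 5.141 m; N'_7 = 133·cos54.3° − 15·5.141 = 0.5; c'Δl = 26.22; W sinα = 108.0
Σc'Δl = 107.6 kN/m; ΣN' = 1148.0 kN/m; ΣW sinα = 703.5 kN/m
Resisting = 107.6 + 1148.0·tan23.7° = 107.6 + 503.9 = 611.5 kN/m
FS = 611.5 / 703.5 = 0.869

FS = 0.87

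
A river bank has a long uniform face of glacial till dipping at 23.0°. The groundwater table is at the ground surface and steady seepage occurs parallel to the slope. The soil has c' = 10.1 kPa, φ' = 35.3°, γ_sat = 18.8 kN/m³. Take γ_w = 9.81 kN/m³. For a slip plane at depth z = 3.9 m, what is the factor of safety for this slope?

With seepage parallel to the slope and the water table at the surface, the effective normal stress on the slip plane uses the buoyant unit weight γ' = γ_sat − γ_w while the driving shear stress uses γ_sat:
FS = [c' + γ' z cos²β tanφ'] / [γ_sat z sinβ cosβ]
γ' = 18.8 − 9.81 = 8.99 kN/m³
Numerator = 10.1 + 8.99·3.9·cos²23.0°·tan35.3° = 10.1 + 8.99·3.9·0.8473·0.7080 = 31.135 kPa
Denominator = 18.8·3.9·sin23.0°·cos23.0° = 18.8·3.9·0.3907·0.9205 = 26.371 kPa
FS = 31.135 / 26.371 = 1.181

FS = 1.18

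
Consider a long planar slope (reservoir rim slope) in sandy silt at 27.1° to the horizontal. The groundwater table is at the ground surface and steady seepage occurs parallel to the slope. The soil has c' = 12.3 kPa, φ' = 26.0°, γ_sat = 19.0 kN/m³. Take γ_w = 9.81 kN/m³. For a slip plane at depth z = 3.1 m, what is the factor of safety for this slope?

With seepage parallel to the slope and the water table at the surface, the effective normal stress on the slip plane uses the buoyant unit weight γ' = γ_sat − γ_w while the driving shear stress uses γ_sat:
FS = [c' + γ' z cos²β tanφ'] / [γ_sat z sinβ cosβ]
γ' = 19.0 − 9.81 = 9.19 kN/m³
Numerator = 12.3 + 9.19·3.1·cos²27.1°·tan26.0° = 12.3 + 9.19·3.1·0.7925·0.4877 = 23.312 kPa
Denominator = 19.0·3.1·sin27.1°·cos27.1° = 19.0·3.1·0.4555·0.8902 = 23.886 kPa
FS = 23.312 / 23.886 = 0.976

FS = 0.98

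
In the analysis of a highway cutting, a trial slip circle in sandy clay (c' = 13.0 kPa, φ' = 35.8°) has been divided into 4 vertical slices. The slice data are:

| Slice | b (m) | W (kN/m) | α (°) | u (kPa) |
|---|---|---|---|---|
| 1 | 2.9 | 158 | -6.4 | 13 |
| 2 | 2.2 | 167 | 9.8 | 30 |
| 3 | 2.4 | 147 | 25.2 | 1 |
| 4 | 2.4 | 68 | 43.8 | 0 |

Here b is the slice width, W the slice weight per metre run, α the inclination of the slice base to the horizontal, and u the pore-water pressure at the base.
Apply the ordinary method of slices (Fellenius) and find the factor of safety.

Ordinary method of slices: FS = Σ[c'·Δl_i + (W_i cosα_i − u_i·Δl_i)·tanφ'] / Σ W_i sinα_i, with Δl_i = b_i / cosα_i.
Slice 1: Δl = 2.9/cos(-6.4°) = 2.918 m; N'_1 = 158·cos(-6.4°) − 13·2.918 = 119.1; c'Δl = 37.94; W sinα = -17.6
Slice 2: Δl = 2.2/cos9.8° = 2.233 m; N'_2 = 167·cos9.8° − 30·2.233 = 97.6; c'Δl = 29.02; W sinα = 28.4
Slice 3: Δl = 2.4/cos25.2° = 2.652 m; N'_3 = 147·cos25.2° − 1·2.652 = 130.4; c'Δl = 34.48; W sinα = 62.6
Slice 4: Δl = 2.4/cos43.8° = 3.325 m; N'_4 = 68·cos43.8° − 0·3.325 = 49.1; c'Δl = 43.23; W sinα = 47.1
Σc'Δl = 144.7 kN/m; ΣN' = 396.1 kN/m; ΣW sinα = 120.5 kN/m
Resisting = 144.7 + 396.1·tan35.8° = 144.7 + 285.7 = 430.3 kN/m
FS = 430.3 / 120.5 = 3.572

FS = 3.57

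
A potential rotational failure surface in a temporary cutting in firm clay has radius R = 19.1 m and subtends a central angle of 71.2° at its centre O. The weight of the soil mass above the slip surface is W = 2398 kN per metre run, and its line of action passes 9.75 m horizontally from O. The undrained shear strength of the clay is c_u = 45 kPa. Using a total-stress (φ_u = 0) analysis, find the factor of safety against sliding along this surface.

Taking moments about the centre O, the resisting moment is provided by the undrained shear strength acting along the arc:
Arc length L_a = R·θ = 19.1·(71.2°·π/180) = 19.1·1.2427 = 23.74 m
M_R = c_u·L_a·R = 45·23.74·19.1 = 20400.3 kN·m/m
M_D = W·d = 2398·9.75 = 23380.5 kN·m/m
FS = M_R / M_D = 20400.3 / 23380.5 = 0.873

FS = 0.87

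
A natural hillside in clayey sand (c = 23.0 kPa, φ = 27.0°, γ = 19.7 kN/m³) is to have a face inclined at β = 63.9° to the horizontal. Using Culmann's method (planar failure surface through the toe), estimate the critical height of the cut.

Culmann's analysis gives the critical failure plane at α_cr = (β + φ)/2 = (63.9 + 27.0)/2 = 45.5°, and the critical height
H_c = (4c/γ) · sinβ cosφ / [1 − cos(β − φ)]
    = (4·23.0/19.7) · sin63.9°·cos27.0° / [1 − cos(36.9°)]
    = 4.670 · 0.8980·0.8910 / [1 − 0.7997]
    = 4.670 · 0.8001 / 0.2003
    = 18.65 m

H_c = 18.65 m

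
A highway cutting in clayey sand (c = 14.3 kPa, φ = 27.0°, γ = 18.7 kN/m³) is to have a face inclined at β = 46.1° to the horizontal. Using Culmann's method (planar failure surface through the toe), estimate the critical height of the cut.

Culmann's analysis gives the critical failure plane at α_cr = (β + φ)/2 = (46.1 + 27.0)/2 = 36.5°, and the critical height
H_c = (4c/γ) · sinβ cosφ / [1 − cos(β − φ)]
    = (4·14.3/18.7) · sin46.1°·cos27.0° / [1 − cos(19.1°)]
    = 3.059 · 0.7206·0.8910 / [1 − 0.9449]
    = 3.059 · 0.6420 / 0.0551
    = 35.67 m

H_c = 35.67 m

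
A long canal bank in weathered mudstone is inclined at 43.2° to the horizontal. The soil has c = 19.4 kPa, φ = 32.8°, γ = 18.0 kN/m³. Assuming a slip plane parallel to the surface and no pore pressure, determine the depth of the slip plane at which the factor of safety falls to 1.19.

z = 4.29 m

Setting FS = 1.19 in FS = [c + γz cos²β tanφ] / [γz sinβ cosβ] and solving for z:
z = c / [γ cosβ (FS·sinβ − cosβ·tanφ)]
  = 19.4 / [18.0·cos43.2°·(1.19·sin43.2° − cos43.2°·tan32.8°)]
  = 19.4 / [18.0·0.7290·(1.19·0.6845 − 0.7290·0.6445)]
  = 19.4 / 4.5246 = 4.288 m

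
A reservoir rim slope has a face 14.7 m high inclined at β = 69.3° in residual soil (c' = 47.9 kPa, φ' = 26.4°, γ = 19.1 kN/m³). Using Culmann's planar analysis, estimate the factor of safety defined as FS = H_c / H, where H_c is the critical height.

H_c = (4c'/γ) · sinβ cosφ' / [1 − cos(β − φ')]
    = (4·47.9/19.1) · sin69.3°·cos26.4° / [1 − cos42.9°]
    = 10.031 · 0.8379 / 0.2675 = 31.43 m
FS = H_c / H = 31.43 / 14.7 = 2.138

FS = 2.14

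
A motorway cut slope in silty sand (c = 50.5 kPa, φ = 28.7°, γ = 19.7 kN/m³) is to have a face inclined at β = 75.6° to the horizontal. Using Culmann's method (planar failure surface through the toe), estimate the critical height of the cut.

H_c = 27.50 m

Culmann's analysis gives the critical failure plane at α_cr = (β + φ)/2 = (75.6 + 28.7)/2 = 52.1°, and the critical height
H_c = (4c/γ) · sinβ cosφ / [1 − cos(β − φ)]
    = (4·50.5/19.7) · sin75.6°·cos28.7° / [1 − cos(46.9°)]
    = 10.254 · 0.9686·0.8771 / [1 − 0.6833]
    = 10.254 · 0.8496 / 0.3167
    = 27.50 m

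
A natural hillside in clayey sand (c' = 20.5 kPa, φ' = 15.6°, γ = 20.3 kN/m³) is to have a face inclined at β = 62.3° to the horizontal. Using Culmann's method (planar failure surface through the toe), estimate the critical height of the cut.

H_c = 10.96 m

Culmann's analysis gives the critical failure plane at α_cr = (β + φ')/2 = (62.3 + 15.6)/2 = 38.9°, and the critical height
H_c = (4c'/γ) · sinβ cosφ' / [1 − cos(β − φ')]
    = (4·20.5/20.3) · sin62.3°·cos15.6° / [1 − cos(46.7°)]
    = 4.039 · 0.8854·0.9632 / [1 − 0.6858]
    = 4.039 · 0.8528 / 0.3142
    = 10.96 m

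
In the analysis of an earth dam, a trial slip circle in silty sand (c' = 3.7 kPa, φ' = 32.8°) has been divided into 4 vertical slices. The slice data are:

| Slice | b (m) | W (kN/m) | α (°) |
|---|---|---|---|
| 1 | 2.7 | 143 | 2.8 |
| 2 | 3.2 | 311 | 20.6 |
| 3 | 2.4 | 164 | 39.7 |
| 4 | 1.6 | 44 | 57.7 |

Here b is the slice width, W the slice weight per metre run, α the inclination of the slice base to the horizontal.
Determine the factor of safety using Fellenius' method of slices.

FS = 1.63

Ordinary method of slices: FS = Σ[c'·Δl_i + (W_i cosα_i)·tanφ'] / Σ W_i sinα_i, with Δl_i = b_i / cosα_i.
Slice 1: Δl = 2.7/cos2.8° = 2.703 m; N'_1 = 143·cos2.8° = 142.8; c'Δl = 10.00; W sinα = 7.0
Slice 2: Δl = 3.2/cos20.6° = 3.419 m; N'_2 = 311·cos20.6° = 291.1; c'Δl = 12.65; W sinα = 109.4
Slice 3: Δl = 2.4/cos39.7° = 3.119 m; N'_3 = 164·cos39.7° = 126.2; c'Δl = 11.54; W sinα = 104.8
Slice 4: Δl = 1.6/cos57.7° = 2.994 m; N'_4 = 44·cos57.7° = 23.5; c'Δl = 11.08; W sinα = 37.2
Σc'Δl = 45.3 kN/m; ΣN' = 583.6 kN/m; ΣW sinα = 258.4 kN/m
Resisting = 45.3 + 583.6·tan32.8° = 45.3 + 376.1 = 421.4 kN/m
FS = 421.4 / 258.4 = 1.631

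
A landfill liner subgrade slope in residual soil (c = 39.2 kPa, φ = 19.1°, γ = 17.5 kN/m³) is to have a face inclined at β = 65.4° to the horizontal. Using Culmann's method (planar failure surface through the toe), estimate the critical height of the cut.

H_c = 24.90 m

Culmann's analysis gives the critical failure plane at α_cr = (β + φ)/2 = (65.4 + 19.1)/2 = 42.2°, and the critical height
H_c = (4c/γ) · sinβ cosφ / [1 − cos(β − φ)]
    = (4·39.2/17.5) · sin65.4°·cos19.1° / [1 − cos(46.3°)]
    = 8.960 · 0.9092·0.9449 / [1 − 0.6909]
    = 8.960 · 0.8592 / 0.3091
    = 24.90 m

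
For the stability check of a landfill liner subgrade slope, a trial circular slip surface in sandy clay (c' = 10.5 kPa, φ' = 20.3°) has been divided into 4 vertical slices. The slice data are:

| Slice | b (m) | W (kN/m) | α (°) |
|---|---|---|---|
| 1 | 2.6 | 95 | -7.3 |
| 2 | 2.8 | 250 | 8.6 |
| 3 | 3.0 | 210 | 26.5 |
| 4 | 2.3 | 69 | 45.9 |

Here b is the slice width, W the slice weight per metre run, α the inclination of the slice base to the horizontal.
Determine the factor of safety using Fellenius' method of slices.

FS = 2.02

Ordinary method of slices: FS = Σ[c'·Δl_i + (W_i cosα_i)·tanφ'] / Σ W_i sinα_i, with Δl_i = b_i / cosα_i.
Slice 1: Δl = 2.6/cos(-7.3°) = 2.621 m; N'_1 = 95·cos(-7.3°) = 94.2; c'Δl = 27.52; W sinα = -12.1
Slice 2: Δl = 2.8/cos8.6° = 2.832 m; N'_2 = 250·cos8.6° = 247.2; c'Δl = 29.73; W sinα = 37.4
Slice 3: Δl = 3.0/cos26.5° = 3.352 m; N'_3 = 210·cos26.5° = 187.9; c'Δl = 35.20; W sinα = 93.7
Slice 4: Δl = 2.3/cos45.9° = 3.305 m; N'_4 = 69·cos45.9° = 48.0; c'Δl = 34.70; W sinα = 49.6
Σc'Δl = 127.2 kN/m; ΣN' = 577.4 kN/m; ΣW sinα = 168.6 kN/m
Resisting = 127.2 + 577.4·tan20.3° = 127.2 + 213.6 = 340.7 kN/m
FS = 340.7 / 168.6 = 2.021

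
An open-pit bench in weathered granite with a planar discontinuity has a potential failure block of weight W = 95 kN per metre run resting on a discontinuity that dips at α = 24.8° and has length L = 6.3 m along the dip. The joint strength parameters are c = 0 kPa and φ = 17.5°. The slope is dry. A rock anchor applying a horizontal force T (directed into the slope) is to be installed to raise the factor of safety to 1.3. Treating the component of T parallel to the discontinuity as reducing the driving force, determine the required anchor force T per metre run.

T = 19 kN/m

Resolving forces along and normal to the sliding plane, with the horizontal anchor force T adding T·sinα to the effective normal force and T·cosα acting up the plane against the driving force:
FS = [cL + (W cosα + T sinα) tanφ] / [W sinα − T cosα]
Without the anchor: N' = 86.2 kN/m, driving T_d = 39.8 kN/m, resisting R = 0·6.3 + 86.2·tan17.5° = 27.2 kN/m, FS = 0.68.
Setting FS = 1.3 and solving for T:
1.3·(39.8 − T cos24.8°) = 27.2 + T sin24.8°·tan17.5°
T·(sin24.8°·tan17.5° + 1.3·cos24.8°) = 1.3·39.8 − 27.2
T·(0.4195·0.3153 + 1.3·0.9078) = 51.8 − 27.2 = 24.6
T·1.3124 = 24.6
T = 18.8 kN/m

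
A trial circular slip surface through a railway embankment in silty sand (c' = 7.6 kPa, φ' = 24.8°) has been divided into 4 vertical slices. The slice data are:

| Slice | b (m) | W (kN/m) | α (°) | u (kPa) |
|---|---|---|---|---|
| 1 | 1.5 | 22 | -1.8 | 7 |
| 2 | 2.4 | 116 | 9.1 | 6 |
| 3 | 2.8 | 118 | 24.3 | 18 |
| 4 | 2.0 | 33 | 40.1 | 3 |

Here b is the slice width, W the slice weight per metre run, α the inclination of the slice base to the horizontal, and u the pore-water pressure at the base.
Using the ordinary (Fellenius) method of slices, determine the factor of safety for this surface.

FS = 1.79

Ordinary method of slices: FS = Σ[c'·Δl_i + (W_i cosα_i − u_i·Δl_i)·tanφ'] / Σ W_i sinα_i, with Δl_i = b_i / cosα_i.
Slice 1: Δl = 1.5/cos(-1.8°) = 1.501 m; N'_1 = 22·cos(-1.8°) − 7·1.501 = 11.5; c'Δl = 11.41; W sinα = -0.7
Slice 2: Δl = 2.4/cos9.1° = 2.431 m; N'_2 = 116·cos9.1° − 6·2.431 = 100.0; c'Δl = 18.47; W sinα = 18.3
Slice 3: Δl = 2.8/cos24.3° = 3.072 m; N'_3 = 118·cos24.3° − 18·3.072 = 52.2; c'Δl = 23.35; W sinα = 48.6
Slice 4: Δl = 2.0/cos40.1° = 2.615 m; N'_4 = 33·cos40.1° − 3·2.615 = 17.4; c'Δl = 19.87; W sinα = 21.3
Σc'Δl = 73.1 kN/m; ΣN' = 181.1 kN/m; ΣW sinα = 87.5 kN/m
Resisting = 73.1 + 181.1·tan24.8° = 73.1 + 83.7 = 156.8 kN/m
FS = 156.8 / 87.5 = 1.792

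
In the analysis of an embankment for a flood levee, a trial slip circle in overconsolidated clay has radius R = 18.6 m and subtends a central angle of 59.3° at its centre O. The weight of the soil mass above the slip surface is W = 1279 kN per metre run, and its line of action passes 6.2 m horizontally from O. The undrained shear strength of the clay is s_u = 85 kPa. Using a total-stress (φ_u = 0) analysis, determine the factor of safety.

FS = 3.84

Taking moments about the centre O, the resisting moment is provided by the undrained shear strength acting along the arc:
Arc length L_a = R·θ = 18.6·(59.3°·π/180) = 18.6·1.0350 = 19.25 m
M_R = s_u·L_a·R = 85·19.25·18.6 = 30435.3 kN·m/m
M_D = W·d = 1279·6.2 = 7929.8 kN·m/m
FS = M_R / M_D = 30435.3 / 7929.8 = 3.838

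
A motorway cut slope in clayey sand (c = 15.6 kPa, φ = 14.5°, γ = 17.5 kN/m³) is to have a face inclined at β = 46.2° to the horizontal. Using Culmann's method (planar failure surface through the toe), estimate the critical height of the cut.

H_c = 16.70 m

Culmann's analysis gives the critical failure plane at α_cr = (β + φ)/2 = (46.2 + 14.5)/2 = 30.4°, and the critical height
H_c = (4c/γ) · sinβ cosφ / [1 − cos(β − φ)]
    = (4·15.6/17.5) · sin46.2°·cos14.5° / [1 − cos(31.7°)]
    = 3.566 · 0.7218·0.9681 / [1 − 0.8508]
    = 3.566 · 0.6988 / 0.1492
    = 16.70 m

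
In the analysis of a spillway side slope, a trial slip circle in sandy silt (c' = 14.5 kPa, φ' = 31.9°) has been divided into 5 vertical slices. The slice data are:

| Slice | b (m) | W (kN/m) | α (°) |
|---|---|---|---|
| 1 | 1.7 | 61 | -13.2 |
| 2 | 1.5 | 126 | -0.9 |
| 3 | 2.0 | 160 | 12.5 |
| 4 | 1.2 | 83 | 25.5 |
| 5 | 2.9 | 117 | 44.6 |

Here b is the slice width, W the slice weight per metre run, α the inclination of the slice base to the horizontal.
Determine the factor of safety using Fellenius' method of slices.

Ordinary method of slices: FS = Σ[c'·Δl_i + (W_i cosα_i)·tanφ'] / Σ W_i sinα_i, with Δl_i = b_i / cosα_i.
Slice 1: Δl = 1.7/cos(-13.2°) = 1.746 m; N'_1 = 61·cos(-13.2°) = 59.4; c'Δl = 25.32; W sinα = -13.9
Slice 2: Δl = 1.5/cos(-0.9°) = 1.500 m; N'_2 = 126·cos(-0.9°) = 126.0; c'Δl = 21.75; W sinα = -2.0
Slice 3: Δl = 2.0/cos12.5° = 2.049 m; N'_3 = 160·cos12.5° = 156.2; c'Δl = 29.70; W sinα = 34.6
Slice 4: Δl = 1.2/cos25.5° = 1.330 m; N'_4 = 83·cos25.5° = 74.9; c'Δl = 19.28; W sinα = 35.7
Slice 5: Δl = 2.9/cos44.6° = 4.073 m; N'_5 = 117·cos44.6° = 83.3; c'Δl = 59.06; W sinα = 82.2
Σc'Δl = 155.1 kN/m; ΣN' = 499.8 kN/m; ΣW sinα = 136.6 kN/m
Resisting = 155.1 + 499.8·tan31.9° = 155.1 + 311.1 = 466.2 kN/m
FS = 466.2 / 136.6 = 3.413

FS = 3.41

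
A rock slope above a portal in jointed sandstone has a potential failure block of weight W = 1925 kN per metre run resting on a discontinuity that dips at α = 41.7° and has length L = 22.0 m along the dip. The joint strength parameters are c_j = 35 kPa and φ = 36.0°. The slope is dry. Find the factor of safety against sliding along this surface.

FS = 1.42

Resolving the block weight along and normal to the plane and applying the Mohr–Coulomb strength on the joint:
N' = W cosα = 1925·cos41.7° = 1437.3 kN/m
Driving force T = W sinα = 1925·sin41.7° = 1280.6 kN/m
Resisting force R = c_j·L + N'·tanφ = 35·22.0 + 1437.3·tan36.0° = 770.0 + 1044.2 = 1814.2 kN/m
FS = R / T = 1814.2 / 1280.6 = 1.417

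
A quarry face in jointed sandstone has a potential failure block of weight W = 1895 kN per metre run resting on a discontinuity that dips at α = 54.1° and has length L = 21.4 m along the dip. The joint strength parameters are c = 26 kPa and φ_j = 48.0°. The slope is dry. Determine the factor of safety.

Resolving the block weight along and normal to the plane and applying the Mohr–Coulomb strength on the joint:
N' = W cosα = 1895·cos54.1° = 1111.2 kN/m
Driving force T = W sinα = 1895·sin54.1° = 1535.0 kN/m
Resisting force R = c·L + N'·tanφ_j = 26·21.4 + 1111.2·tan48.0° = 556.4 + 1234.1 = 1790.5 kN/m
FS = R / T = 1790.5 / 1535.0 = 1.166

FS = 1.17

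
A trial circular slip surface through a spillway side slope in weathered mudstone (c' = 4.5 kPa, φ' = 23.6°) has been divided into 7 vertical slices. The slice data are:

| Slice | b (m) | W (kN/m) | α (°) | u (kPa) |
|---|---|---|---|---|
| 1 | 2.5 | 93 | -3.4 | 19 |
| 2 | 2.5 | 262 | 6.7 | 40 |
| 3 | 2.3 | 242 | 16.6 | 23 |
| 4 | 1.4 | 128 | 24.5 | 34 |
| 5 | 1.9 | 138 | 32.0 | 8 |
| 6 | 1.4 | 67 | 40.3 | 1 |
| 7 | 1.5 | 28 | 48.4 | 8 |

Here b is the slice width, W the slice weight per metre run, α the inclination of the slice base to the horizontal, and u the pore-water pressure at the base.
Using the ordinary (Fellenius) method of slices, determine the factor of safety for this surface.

Ordinary method of slices: FS = Σ[c'·Δl_i + (W_i cosα_i − u_i·Δl_i)·tanφ'] / Σ W_i sinα_i, with Δl_i = b_i / cosα_i.
Slice 1: Δl = 2.5/cos(-3.4°) = 2.504 m; N'_1 = 93·cos(-3.4°) − 19·2.504 = 45.3; c'Δl = 11.27; W sinα = -5.5
Slice 2: Δl = 2.5/cos6.7° = 2.517 m; N'_2 = 262·cos6.7° − 40·2.517 = 159.5; c'Δl = 11.33; W sinα = 30.6
Slice 3: Δl = 2.3/cos16.6° = 2.400 m; N'_3 = 242·cos16.6° − 23·2.400 = 176.7; c'Δl = 10.80; W sinα = 69.1
Slice 4: Δl = 1.4/cos24.5° = 1.539 m; N'_4 = 128·cos24.5° − 34·1.539 = 64.2; c'Δl = 6.92; W sinα = 53.1
Slice 5: Δl = 1.9/cos32.0° = 2.240 m; N'_5 = 138·cos32.0° − 8·2.240 = 99.1; c'Δl = 10.08; W sinα = 73.1
Slice 6: Δl = 1.4/cos40.3° = 1.836 m; N'_6 = 67·cos40.3° − 1·1.836 = 49.3; c'Δl = 8.26; W sinα = 43.3
Slice 7: Δl = 1.5/cos48.4° = 2.259 m; N'_7 = 28·cos48.4° − 8·2.259 = 0.5; c'Δl = 10.17; W sinα = 20.9
Σc'Δl = 68.8 kN/m; ΣN' = 594.5 kN/m; ΣW sinα = 284.7 kN/m
Resisting = 68.8 + 594.5·tan23.6° = 68.8 + 259.7 = 328.6 kN/m
FS = 328.6 / 284.7 = 1.154

FS = 1.15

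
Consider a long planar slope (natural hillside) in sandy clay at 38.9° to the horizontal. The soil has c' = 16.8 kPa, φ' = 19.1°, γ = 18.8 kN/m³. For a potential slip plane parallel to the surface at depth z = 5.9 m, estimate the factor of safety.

For an infinite slope with a slip plane parallel to the surface (no pore pressure): FS = [c' + γz cos²β tanφ'] / [γz sinβ cosβ].
γz = 18.8·5.9 = 110.92 kN/m²
Numerator = 16.8 + 110.92·cos²38.9°·tan19.1° = 16.8 + 110.92·0.6057·0.3463 = 40.063 kPa
Denominator = 110.92·sin38.9°·cos38.9° = 110.92·0.6280·0.7782 = 54.207 kPa
FS = 40.063 / 54.207 = 0.739

FS = 0.74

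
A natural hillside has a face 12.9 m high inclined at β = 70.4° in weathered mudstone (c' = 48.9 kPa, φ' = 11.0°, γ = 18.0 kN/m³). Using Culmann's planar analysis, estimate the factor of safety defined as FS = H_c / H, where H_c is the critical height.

H_c = (4c'/γ) · sinβ cosφ' / [1 − cos(β − φ')]
    = (4·48.9/18.0) · sin70.4°·cos11.0° / [1 − cos59.4°]
    = 10.867 · 0.9247 / 0.4910 = 20.47 m
FS = H_c / H = 20.47 / 12.9 = 1.587

FS = 1.59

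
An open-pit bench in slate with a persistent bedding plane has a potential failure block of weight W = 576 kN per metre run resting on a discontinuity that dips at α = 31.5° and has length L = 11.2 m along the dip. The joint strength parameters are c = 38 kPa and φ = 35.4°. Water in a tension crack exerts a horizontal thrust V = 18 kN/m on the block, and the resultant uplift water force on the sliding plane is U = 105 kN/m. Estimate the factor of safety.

Resolving the block weight along and normal to the plane and applying the Mohr–Coulomb strength on the joint:
N' = W cosα − U − V sinα = 576·cos31.5° − 105 − 18·sin31.5° = 376.7 kN/m
Driving force T = W sinα + V cosα = 576·sin31.5° + 18·cos31.5° = 316.3 kN/m
Resisting force R = c·L + N'·tanφ = 38·11.2 + 376.7·tan35.4° = 425.6 + 267.7 = 693.3 kN/m
FS = R / T = 693.3 / 316.3 = 2.192

FS = 2.19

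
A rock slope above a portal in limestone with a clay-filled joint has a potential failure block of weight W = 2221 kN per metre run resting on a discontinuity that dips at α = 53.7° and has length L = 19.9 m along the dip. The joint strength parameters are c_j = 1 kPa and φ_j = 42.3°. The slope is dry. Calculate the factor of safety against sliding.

Resolving the block weight along and normal to the plane and applying the Mohr–Coulomb strength on the joint:
N' = W cosα = 2221·cos53.7° = 1314.9 kN/m
Driving force T = W sinα = 2221·sin53.7° = 1790.0 kN/m
Resisting force R = c_j·L + N'·tanφ_j = 1·19.9 + 1314.9·tan42.3° = 19.9 + 1196.4 = 1216.3 kN/m
FS = R / T = 1216.3 / 1790.0 = 0.680

FS = 0.68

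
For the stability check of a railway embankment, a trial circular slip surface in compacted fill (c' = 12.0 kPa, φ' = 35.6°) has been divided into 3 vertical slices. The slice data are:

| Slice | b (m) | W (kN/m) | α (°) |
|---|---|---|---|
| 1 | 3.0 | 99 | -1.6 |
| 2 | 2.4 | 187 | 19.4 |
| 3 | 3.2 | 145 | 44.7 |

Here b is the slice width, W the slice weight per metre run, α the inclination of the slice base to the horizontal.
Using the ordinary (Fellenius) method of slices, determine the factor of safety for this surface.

FS = 2.43

Ordinary method of slices: FS = Σ[c'·Δl_i + (W_i cosα_i)·tanφ'] / Σ W_i sinα_i, with Δl_i = b_i / cosα_i.
Slice 1: Δl = 3.0/cos(-1.6°) = 3.001 m; N'_1 = 99·cos(-1.6°) = 99.0; c'Δl = 36.01; W sinα = -2.8
Slice 2: Δl = 2.4/cos19.4° = 2.544 m; N'_2 = 187·cos19.4° = 176.4; c'Δl = 30.53; W sinα = 62.1
Slice 3: Δl = 3.2/cos44.7° = 4.502 m; N'_3 = 145·cos44.7° = 103.1; c'Δl = 54.02; W sinα = 102.0
Σc'Δl = 120.6 kN/m; ΣN' = 378.4 kN/m; ΣW sinα = 161.3 kN/m
Resisting = 120.6 + 378.4·tan35.6° = 120.6 + 270.9 = 391.5 kN/m
FS = 391.5 / 161.3 = 2.426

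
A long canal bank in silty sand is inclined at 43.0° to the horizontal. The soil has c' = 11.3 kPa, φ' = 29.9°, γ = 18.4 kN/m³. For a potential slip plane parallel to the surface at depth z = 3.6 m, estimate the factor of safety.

FS = 0.96

For an infinite slope with a slip plane parallel to the surface (no pore pressure): FS = [c' + γz cos²β tanφ'] / [γz sinβ cosβ].
γz = 18.4·3.6 = 66.24 kN/m²
Numerator = 11.3 + 66.24·cos²43.0°·tan29.9° = 11.3 + 66.24·0.5349·0.5750 = 31.673 kPa
Denominator = 66.24·sin43.0°·cos43.0° = 66.24·0.6820·0.7314 = 33.039 kPa
FS = 31.673 / 33.039 = 0.959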